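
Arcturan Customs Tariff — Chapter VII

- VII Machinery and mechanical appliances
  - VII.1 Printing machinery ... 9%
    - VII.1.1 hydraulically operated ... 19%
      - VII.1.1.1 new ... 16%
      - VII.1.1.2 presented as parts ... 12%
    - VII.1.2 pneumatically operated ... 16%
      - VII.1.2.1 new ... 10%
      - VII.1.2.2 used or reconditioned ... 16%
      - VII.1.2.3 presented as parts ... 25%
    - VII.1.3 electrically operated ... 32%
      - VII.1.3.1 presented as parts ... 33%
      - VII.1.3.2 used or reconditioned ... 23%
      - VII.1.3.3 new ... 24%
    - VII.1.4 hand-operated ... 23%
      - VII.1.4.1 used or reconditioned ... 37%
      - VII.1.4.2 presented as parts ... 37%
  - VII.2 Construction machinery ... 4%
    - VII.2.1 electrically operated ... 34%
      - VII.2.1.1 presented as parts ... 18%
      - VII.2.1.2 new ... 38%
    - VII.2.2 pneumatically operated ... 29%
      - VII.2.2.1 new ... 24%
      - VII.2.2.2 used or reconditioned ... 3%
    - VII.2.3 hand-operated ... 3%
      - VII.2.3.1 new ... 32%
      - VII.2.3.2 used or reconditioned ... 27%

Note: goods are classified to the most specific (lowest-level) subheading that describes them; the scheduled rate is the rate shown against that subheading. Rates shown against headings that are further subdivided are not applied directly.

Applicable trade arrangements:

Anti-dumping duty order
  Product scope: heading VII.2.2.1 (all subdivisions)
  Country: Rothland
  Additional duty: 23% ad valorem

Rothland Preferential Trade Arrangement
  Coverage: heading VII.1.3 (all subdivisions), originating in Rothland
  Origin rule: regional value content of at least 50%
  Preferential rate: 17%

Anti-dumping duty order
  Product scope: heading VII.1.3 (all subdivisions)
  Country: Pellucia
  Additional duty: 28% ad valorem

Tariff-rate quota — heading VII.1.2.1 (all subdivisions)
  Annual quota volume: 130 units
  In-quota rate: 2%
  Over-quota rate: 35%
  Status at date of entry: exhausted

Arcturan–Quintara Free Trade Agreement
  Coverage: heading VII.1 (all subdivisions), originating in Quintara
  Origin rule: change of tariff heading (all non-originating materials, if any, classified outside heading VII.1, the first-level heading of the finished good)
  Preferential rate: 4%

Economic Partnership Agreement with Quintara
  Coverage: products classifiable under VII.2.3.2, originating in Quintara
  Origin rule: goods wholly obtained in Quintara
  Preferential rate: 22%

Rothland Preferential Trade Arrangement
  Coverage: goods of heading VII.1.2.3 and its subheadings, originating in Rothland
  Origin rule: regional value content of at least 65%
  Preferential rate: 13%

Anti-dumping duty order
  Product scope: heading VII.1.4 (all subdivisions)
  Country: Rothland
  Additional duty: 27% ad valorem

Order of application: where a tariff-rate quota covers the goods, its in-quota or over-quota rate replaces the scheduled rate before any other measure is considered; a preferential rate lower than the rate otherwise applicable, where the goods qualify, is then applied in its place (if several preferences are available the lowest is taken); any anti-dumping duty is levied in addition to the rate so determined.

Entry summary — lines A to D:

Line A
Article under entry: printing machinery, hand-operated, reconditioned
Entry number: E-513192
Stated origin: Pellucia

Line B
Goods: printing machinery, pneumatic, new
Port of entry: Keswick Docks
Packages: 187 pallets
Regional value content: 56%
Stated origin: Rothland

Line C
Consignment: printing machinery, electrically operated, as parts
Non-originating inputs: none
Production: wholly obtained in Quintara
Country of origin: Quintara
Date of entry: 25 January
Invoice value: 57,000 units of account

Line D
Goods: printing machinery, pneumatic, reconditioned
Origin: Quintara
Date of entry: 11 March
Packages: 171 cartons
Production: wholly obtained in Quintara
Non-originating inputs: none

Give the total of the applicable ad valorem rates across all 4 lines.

Line A: printing → VII.1; hand-operated → VII.1.4; reconditioned → VII.1.4.1. Scheduled 37%. No special measure applies. → 37%.
Line B: printing → VII.1; pneumatic → VII.1.2; new → VII.1.2.1. Scheduled 10%. quota on VII.1.2.1 exhausted → over-quota 35%; Rothland agreement on VII.1.3: VII.1.2.1 not covered; Rothland agreement on VII.1.2.3: VII.1.2.1 not covered. → 35%.
Line C: printing → VII.1; electrically operated → VII.1.3; as parts → VII.1.3.1. Scheduled 33%. Quintara agreement on VII.1: CTH met → 4% available; Quintara agreement on VII.2.3.2: VII.1.3.1 not covered; preferential 4%. → 4%.
Line D: printing → VII.1; pneumatic → VII.1.2; reconditioned → VII.1.2.2. Scheduled 16%. Quintara agreement on VII.1: CTH met → 4% available; Quintara agreement on VII.2.3.2: VII.1.2.2 not covered; preferential 4%. → 4%.
Sum: 37% + 35% + 4% + 4% = 80%.

80%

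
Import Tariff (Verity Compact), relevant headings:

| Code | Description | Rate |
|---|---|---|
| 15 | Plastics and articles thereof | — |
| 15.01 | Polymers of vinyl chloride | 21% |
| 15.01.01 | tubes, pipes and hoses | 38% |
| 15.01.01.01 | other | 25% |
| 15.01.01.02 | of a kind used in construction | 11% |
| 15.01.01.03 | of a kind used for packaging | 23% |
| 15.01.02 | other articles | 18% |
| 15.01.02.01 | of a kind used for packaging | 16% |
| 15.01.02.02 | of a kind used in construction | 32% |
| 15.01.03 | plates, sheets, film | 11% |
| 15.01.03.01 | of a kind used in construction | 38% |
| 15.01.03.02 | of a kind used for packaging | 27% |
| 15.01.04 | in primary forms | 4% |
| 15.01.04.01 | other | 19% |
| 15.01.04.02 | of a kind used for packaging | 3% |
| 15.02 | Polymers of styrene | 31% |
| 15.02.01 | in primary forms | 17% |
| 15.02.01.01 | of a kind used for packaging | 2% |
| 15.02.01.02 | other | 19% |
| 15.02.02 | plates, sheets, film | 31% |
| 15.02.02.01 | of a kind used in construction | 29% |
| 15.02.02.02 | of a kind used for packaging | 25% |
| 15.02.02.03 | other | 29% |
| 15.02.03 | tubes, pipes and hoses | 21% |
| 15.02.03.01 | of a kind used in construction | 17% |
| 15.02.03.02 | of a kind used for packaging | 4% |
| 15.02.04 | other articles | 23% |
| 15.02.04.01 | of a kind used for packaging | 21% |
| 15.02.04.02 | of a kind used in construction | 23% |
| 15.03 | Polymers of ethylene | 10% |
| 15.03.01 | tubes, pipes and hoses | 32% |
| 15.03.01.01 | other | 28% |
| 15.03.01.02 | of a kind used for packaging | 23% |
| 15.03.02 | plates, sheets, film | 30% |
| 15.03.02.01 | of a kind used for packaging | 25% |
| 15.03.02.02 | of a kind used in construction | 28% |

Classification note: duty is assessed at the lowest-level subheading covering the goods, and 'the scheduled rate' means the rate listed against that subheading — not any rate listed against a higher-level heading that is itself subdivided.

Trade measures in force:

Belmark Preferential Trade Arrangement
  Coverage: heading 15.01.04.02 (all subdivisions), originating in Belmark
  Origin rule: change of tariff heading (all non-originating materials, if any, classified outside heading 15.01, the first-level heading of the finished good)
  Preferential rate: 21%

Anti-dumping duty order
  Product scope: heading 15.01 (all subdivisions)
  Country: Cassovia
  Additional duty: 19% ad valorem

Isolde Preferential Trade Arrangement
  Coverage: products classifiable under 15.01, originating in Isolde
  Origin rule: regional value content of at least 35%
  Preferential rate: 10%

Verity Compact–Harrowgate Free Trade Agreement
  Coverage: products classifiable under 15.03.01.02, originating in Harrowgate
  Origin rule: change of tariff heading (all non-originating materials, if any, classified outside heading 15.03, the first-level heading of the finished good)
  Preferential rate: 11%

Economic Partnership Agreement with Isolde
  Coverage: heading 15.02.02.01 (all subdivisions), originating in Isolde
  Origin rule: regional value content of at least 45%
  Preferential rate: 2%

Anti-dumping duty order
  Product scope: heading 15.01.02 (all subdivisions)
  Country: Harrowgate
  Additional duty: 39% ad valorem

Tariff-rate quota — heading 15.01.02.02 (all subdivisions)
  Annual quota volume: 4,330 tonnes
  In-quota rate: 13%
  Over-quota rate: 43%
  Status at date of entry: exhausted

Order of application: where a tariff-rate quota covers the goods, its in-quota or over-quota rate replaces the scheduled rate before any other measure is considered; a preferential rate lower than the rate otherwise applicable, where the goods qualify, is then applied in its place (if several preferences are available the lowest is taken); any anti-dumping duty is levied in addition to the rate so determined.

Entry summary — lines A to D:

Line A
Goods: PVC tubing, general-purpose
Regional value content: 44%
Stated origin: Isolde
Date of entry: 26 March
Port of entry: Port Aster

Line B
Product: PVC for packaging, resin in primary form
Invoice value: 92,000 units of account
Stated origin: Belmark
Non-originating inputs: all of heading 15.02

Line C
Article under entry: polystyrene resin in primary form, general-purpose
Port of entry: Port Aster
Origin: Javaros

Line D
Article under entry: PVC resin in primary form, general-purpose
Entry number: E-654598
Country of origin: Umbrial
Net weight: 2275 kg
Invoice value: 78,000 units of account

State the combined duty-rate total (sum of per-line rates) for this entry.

Line A: PVC → 15.01; tubing → 15.01.01; general-purpose → 15.01.01.01. Scheduled 25%. Isolde agreement on 15.01: RVC ≥ 35% → 10% available; Isolde agreement on 15.02.02.01: 15.01.01.01 not covered; preferential 10%. → 10%.
Line B: PVC → 15.01; resin in primary form → 15.01.04; for packaging → 15.01.04.02. Scheduled 3%. Belmark agreement on 15.01.04.02: CTH met → 21% available; preference 21% not lower than 3% → no reduction. → 3%.
Line C: polystyrene → 15.02; resin in primary form → 15.02.01; general-purpose → 15.02.01.02. Scheduled 19%. No special measure applies. → 19%.
Line D: PVC → 15.01; resin in primary form → 15.01.04; general-purpose → 15.01.04.01. Scheduled 19%. No special measure applies. → 19%.
Sum: 10% + 3% + 19% + 19% = 51%.

51%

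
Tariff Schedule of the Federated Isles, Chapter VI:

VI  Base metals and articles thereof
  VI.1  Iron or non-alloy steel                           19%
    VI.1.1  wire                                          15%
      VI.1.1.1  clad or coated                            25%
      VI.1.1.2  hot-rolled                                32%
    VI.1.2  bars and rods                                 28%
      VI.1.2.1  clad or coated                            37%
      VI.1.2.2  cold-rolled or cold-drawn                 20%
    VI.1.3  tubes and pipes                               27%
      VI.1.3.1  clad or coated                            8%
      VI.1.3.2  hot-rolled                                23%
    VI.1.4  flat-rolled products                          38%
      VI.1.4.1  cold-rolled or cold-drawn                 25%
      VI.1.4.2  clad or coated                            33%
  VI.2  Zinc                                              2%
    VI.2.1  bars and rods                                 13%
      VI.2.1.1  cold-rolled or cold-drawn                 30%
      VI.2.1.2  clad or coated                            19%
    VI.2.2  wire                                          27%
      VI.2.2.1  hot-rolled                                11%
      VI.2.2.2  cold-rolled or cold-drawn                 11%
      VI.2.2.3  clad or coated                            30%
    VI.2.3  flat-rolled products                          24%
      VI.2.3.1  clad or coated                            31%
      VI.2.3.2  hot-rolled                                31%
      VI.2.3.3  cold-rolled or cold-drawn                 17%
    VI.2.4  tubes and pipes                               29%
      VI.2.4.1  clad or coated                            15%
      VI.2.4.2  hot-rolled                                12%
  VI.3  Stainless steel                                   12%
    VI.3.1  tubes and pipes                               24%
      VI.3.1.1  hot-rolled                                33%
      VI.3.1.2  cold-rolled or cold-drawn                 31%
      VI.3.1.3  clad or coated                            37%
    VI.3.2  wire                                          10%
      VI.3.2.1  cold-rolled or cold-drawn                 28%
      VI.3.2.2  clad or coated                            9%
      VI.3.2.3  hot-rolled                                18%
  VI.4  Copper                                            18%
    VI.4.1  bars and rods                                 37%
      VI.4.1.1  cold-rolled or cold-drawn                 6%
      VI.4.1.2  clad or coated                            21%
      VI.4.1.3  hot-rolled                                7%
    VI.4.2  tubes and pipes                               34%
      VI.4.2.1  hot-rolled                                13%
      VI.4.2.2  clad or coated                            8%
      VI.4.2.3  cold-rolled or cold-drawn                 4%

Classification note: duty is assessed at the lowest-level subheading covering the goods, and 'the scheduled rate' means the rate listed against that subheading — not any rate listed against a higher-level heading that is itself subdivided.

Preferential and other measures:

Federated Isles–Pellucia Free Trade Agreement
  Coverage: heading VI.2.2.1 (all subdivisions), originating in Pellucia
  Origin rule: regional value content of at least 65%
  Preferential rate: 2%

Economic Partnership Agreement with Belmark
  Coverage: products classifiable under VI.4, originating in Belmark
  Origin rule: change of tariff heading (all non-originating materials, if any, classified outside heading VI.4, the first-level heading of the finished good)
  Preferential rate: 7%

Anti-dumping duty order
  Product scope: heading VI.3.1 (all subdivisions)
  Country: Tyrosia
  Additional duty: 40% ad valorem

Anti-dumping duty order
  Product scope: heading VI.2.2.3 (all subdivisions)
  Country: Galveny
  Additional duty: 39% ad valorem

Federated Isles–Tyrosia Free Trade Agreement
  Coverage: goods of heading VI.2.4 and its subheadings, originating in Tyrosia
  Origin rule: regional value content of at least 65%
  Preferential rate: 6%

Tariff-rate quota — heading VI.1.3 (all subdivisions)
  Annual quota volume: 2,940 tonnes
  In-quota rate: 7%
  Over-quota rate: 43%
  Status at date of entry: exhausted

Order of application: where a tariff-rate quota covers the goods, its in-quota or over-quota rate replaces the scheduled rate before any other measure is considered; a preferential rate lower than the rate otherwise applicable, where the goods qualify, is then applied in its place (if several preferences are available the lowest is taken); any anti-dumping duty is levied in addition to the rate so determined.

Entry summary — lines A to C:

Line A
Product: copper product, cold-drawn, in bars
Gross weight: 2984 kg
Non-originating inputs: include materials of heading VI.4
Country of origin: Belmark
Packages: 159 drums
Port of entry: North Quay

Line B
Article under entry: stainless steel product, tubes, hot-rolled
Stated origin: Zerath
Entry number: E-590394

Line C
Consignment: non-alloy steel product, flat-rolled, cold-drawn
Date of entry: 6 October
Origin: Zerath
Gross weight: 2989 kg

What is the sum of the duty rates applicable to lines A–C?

Line A: copper → VI.4; in bars → VI.4.1; cold-drawn → VI.4.1.1. Scheduled 6%. Belmark agreement on VI.4: CTH not met. → 6%.
Line B: stainless steel → VI.3; tubes → VI.3.1; hot-rolled → VI.3.1.1. Scheduled 33%. No special measure applies. → 33%.
Line C: non-alloy steel → VI.1; flat-rolled → VI.1.4; cold-drawn → VI.1.4.1. Scheduled 25%. No special measure applies. → 25%.
Sum: 6% + 33% + 25% = 64%.

64%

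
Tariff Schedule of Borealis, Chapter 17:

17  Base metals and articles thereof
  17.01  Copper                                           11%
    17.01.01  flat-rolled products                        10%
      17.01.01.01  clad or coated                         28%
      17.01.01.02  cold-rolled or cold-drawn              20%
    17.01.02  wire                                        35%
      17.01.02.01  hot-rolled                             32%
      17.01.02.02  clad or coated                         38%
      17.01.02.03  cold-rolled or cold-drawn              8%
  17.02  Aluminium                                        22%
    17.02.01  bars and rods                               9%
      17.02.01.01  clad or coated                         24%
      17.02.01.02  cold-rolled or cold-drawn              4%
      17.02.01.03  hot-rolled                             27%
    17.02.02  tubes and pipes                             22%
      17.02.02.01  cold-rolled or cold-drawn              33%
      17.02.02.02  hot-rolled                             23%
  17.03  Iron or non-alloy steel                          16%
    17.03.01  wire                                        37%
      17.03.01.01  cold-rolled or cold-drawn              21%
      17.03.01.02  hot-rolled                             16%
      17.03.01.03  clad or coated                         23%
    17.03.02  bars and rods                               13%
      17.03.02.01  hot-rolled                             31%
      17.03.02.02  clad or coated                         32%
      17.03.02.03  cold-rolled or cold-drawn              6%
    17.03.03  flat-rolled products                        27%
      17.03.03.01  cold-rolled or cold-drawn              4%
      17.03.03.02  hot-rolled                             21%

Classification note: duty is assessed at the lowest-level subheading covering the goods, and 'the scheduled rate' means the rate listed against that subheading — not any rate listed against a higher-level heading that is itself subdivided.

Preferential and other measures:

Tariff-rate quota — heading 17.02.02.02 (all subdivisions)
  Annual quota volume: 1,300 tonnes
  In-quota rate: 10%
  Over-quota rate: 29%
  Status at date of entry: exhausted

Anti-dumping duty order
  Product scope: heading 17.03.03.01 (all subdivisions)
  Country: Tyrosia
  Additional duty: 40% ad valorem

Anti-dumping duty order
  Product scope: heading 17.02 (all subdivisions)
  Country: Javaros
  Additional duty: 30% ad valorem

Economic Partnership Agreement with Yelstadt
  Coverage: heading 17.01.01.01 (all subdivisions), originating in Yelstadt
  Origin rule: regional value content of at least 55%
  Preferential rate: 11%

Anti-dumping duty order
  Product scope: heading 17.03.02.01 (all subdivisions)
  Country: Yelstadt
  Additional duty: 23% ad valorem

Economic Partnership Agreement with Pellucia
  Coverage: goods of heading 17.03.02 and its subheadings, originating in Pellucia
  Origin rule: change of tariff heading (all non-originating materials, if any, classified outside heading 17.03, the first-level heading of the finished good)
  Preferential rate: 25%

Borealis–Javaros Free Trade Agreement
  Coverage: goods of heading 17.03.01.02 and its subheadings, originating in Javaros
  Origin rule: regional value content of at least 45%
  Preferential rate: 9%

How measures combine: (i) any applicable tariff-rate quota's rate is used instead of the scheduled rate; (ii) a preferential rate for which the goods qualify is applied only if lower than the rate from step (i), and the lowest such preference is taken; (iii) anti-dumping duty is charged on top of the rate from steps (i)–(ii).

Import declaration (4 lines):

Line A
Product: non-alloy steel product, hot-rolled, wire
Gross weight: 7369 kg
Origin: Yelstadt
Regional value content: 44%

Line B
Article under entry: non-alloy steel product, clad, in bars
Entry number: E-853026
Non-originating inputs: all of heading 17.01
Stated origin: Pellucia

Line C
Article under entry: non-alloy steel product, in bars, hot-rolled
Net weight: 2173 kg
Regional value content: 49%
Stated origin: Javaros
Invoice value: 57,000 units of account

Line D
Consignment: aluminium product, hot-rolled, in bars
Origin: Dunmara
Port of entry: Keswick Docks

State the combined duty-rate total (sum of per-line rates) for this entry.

99%

Line A: non-alloy steel → 17.03; wire → 17.03.01; hot-rolled → 17.03.01.02. Scheduled 16%. Yelstadt agreement on 17.01.01.01: 17.03.01.02 not covered. → 16%.
Line B: non-alloy steel → 17.03; in bars → 17.03.02; clad → 17.03.02.02. Scheduled 32%. Pellucia agreement on 17.03.02: CTH met → 25% available; preferential 25%. → 25%.
Line C: non-alloy steel → 17.03; in bars → 17.03.02; hot-rolled → 17.03.02.01. Scheduled 31%. Javaros agreement on 17.03.01.02: 17.03.02.01 not covered. → 31%.
Line D: aluminium → 17.02; in bars → 17.02.01; hot-rolled → 17.02.01.03. Scheduled 27%. No special measure applies. → 27%.
Sum: 16% + 25% + 31% + 27% = 99%.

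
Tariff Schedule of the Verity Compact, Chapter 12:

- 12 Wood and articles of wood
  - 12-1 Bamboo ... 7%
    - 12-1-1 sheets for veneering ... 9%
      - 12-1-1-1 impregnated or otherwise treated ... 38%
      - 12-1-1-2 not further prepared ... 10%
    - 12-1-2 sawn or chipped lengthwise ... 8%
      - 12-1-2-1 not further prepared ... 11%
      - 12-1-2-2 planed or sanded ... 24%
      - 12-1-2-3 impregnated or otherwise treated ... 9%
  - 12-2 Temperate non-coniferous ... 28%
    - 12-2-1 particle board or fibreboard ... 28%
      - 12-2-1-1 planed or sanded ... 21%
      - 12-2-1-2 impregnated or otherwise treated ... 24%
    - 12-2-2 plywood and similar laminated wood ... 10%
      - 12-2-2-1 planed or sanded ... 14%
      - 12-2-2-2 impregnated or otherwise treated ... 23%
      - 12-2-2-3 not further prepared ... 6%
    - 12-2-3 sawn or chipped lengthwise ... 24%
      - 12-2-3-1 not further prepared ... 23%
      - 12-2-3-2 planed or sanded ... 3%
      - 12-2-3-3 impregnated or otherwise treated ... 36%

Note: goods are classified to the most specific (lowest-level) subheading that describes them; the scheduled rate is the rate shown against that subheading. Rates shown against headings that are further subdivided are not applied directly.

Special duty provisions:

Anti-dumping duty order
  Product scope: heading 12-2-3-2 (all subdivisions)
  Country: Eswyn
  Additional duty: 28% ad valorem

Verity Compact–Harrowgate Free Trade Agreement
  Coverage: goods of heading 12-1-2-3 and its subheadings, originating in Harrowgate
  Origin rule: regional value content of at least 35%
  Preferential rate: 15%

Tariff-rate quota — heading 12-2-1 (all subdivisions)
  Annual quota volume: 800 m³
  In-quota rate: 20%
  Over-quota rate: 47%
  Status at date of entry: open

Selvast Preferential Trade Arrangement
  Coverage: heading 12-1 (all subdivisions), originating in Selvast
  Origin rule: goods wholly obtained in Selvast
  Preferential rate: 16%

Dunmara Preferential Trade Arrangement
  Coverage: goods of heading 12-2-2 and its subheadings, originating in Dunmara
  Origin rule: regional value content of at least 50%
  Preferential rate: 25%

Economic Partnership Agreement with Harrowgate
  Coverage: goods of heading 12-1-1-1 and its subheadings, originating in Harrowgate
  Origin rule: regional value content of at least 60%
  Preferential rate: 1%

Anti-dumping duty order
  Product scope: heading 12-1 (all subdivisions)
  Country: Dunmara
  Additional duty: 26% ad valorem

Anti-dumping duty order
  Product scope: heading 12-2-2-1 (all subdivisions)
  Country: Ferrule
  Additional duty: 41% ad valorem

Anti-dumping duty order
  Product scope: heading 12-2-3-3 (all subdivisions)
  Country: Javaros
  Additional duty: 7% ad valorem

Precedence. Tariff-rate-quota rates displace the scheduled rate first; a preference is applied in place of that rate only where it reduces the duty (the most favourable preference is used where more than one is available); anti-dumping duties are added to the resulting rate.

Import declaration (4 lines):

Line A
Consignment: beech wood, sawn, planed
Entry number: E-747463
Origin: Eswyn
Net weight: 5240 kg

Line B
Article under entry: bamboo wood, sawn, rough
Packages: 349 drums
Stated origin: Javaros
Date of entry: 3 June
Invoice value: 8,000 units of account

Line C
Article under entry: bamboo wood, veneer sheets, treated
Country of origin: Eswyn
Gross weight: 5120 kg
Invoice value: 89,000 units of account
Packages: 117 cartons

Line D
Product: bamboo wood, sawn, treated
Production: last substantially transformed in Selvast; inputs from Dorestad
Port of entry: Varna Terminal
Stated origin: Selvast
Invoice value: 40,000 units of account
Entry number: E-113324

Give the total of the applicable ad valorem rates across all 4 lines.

Line A: beech → 12-2; sawn → 12-2-3; planed → 12-2-3-2. Scheduled 3%. anti-dumping (Eswyn, 12-2-3-2): +28%; total 3% + 28% = 31%. → 31%.
Line B: bamboo → 12-1; sawn → 12-1-2; rough → 12-1-2-1. Scheduled 11%. No special measure applies. → 11%.
Line C: bamboo → 12-1; veneer sheets → 12-1-1; treated → 12-1-1-1. Scheduled 38%. No special measure applies. → 38%.
Line D: bamboo → 12-1; sawn → 12-1-2; treated → 12-1-2-3. Scheduled 9%. Selvast agreement on 12-1: not wholly obtained. → 9%.
Sum: 31% + 11% + 38% + 9% = 89%.

89%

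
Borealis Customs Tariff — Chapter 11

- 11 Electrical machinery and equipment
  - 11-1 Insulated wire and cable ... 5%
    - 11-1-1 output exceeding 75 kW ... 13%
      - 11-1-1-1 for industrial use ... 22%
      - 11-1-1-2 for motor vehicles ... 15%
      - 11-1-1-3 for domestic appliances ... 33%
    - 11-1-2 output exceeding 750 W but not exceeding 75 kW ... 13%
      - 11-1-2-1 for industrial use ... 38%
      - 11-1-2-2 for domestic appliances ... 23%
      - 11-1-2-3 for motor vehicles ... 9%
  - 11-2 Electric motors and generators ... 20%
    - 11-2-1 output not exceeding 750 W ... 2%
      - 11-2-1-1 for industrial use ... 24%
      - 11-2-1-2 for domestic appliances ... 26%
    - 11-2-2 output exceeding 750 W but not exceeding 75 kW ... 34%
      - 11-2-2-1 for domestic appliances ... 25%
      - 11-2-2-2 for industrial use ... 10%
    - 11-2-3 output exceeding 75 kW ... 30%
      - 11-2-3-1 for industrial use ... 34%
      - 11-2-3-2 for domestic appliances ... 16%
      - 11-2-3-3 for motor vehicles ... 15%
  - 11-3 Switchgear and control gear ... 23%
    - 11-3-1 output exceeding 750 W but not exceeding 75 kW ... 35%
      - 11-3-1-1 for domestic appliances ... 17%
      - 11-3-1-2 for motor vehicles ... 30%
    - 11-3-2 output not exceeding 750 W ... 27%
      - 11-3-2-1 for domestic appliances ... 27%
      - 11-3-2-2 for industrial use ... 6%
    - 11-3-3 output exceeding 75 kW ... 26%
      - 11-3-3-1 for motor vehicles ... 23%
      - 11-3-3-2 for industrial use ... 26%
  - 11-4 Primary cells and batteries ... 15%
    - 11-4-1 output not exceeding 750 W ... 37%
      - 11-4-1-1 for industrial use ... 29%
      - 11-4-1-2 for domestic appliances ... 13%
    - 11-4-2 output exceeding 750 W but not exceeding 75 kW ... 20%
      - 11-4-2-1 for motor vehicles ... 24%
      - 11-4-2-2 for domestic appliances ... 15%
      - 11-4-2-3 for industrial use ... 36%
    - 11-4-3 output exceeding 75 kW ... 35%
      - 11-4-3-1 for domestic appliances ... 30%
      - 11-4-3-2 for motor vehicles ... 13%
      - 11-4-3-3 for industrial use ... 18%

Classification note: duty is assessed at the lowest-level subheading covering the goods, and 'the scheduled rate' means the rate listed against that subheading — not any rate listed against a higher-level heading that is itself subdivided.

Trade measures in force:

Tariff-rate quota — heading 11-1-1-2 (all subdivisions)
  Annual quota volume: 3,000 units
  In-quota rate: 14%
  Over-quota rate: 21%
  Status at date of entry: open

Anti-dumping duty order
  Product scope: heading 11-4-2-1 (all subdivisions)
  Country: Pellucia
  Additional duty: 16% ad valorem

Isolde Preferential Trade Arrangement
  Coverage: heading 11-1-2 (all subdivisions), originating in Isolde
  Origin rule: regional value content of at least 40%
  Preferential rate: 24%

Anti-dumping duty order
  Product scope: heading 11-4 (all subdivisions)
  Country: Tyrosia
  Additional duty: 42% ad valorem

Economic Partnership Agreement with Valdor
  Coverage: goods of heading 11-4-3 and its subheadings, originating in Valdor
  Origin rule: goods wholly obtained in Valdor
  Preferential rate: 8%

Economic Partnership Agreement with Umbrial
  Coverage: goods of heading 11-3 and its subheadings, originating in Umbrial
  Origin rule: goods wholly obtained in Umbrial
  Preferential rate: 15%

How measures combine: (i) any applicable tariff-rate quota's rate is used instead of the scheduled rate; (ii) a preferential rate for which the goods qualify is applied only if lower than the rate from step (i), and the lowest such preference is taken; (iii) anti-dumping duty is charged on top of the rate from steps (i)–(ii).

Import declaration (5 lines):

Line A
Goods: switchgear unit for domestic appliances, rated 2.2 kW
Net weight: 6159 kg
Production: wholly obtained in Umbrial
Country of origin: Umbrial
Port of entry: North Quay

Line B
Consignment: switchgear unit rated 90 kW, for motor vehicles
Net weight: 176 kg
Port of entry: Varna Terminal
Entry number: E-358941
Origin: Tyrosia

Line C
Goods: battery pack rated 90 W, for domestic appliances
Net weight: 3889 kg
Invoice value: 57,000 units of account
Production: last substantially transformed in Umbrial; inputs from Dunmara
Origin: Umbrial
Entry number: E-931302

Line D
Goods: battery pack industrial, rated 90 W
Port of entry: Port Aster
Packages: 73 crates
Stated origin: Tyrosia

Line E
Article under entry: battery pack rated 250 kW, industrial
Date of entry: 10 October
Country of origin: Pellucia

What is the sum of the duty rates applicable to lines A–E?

Line A: switchgear unit → 11-3; rated 2.2 kW → 11-3-1; for domestic appliances → 11-3-1-1. Scheduled 17%. Umbrial agreement on 11-3: wholly obtained → 15% available; preferential 15%. → 15%.
Line B: switchgear unit → 11-3; rated 90 kW → 11-3-3; for motor vehicles → 11-3-3-1. Scheduled 23%. No special measure applies. → 23%.
Line C: battery pack → 11-4; rated 90 W → 11-4-1; for domestic appliances → 11-4-1-2. Scheduled 13%. Umbrial agreement on 11-3: 11-4-1-2 not covered. → 13%.
Line D: battery pack → 11-4; rated 90 W → 11-4-1; industrial → 11-4-1-1. Scheduled 29%. anti-dumping (Tyrosia, 11-4): +42%; total 29% + 42% = 71%. → 71%.
Line E: battery pack → 11-4; rated 250 kW → 11-4-3; industrial → 11-4-3-3. Scheduled 18%. No special measure applies. → 18%.
Sum: 15% + 23% + 13% + 71% + 18% = 140%.

140%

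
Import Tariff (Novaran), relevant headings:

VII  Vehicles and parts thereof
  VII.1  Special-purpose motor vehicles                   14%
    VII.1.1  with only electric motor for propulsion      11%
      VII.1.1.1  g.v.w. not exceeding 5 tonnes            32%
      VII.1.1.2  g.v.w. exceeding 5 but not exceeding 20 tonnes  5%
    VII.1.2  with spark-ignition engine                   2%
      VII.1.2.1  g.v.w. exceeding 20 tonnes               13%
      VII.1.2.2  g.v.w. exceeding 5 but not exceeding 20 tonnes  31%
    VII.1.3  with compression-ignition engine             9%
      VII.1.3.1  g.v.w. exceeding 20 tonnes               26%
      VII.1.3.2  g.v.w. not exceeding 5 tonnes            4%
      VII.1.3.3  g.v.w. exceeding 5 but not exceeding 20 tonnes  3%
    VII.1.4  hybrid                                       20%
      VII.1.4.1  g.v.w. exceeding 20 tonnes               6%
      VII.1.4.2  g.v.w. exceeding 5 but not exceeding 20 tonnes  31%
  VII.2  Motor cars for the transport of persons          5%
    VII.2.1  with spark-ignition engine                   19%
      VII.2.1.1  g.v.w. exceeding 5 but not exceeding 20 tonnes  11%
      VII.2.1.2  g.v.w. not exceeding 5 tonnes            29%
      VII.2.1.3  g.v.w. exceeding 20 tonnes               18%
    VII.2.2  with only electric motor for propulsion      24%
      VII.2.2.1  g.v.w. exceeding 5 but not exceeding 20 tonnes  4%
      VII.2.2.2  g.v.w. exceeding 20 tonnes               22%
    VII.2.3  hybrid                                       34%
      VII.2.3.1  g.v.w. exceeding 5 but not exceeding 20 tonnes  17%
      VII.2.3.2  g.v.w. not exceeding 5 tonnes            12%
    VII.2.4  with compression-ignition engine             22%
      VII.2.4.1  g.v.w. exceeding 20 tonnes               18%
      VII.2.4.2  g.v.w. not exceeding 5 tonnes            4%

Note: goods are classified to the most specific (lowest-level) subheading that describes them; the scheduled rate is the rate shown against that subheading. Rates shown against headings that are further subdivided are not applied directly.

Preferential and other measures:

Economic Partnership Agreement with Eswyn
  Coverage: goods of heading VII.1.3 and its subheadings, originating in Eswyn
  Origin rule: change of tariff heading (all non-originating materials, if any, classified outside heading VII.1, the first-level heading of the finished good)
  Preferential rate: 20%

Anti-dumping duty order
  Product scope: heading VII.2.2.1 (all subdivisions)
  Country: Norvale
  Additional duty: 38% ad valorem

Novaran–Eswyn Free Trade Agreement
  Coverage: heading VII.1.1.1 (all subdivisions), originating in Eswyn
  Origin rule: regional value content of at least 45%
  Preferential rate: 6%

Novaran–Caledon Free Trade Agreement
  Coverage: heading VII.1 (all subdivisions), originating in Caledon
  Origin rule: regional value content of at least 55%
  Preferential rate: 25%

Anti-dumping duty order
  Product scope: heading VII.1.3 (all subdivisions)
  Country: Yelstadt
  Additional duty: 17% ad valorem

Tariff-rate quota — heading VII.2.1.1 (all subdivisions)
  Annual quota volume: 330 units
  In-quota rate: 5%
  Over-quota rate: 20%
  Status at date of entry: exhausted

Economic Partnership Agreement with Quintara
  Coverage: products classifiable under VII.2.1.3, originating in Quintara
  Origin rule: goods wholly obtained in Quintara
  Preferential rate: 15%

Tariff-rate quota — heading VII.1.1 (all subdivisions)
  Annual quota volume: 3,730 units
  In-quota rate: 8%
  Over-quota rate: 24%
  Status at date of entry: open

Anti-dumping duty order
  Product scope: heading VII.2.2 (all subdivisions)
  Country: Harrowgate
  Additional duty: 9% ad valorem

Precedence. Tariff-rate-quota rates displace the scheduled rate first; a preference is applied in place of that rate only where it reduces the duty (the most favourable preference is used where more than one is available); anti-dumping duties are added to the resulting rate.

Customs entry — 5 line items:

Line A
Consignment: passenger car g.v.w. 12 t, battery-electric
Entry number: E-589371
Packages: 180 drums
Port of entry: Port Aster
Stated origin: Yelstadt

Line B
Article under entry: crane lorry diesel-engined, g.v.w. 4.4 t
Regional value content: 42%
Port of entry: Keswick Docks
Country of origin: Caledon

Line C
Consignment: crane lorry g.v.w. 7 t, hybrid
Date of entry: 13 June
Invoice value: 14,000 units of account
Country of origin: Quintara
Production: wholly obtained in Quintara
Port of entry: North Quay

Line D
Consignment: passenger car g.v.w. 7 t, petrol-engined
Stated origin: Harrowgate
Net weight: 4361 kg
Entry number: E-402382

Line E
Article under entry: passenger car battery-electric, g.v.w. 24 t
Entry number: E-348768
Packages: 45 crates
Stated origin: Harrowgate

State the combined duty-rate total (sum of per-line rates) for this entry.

90%

Line A: passenger car → VII.2; battery-electric → VII.2.2; g.v.w. 12 t → VII.2.2.1. Scheduled 4%. No special measure applies. → 4%.
Line B: crane lorry → VII.1; diesel-engined → VII.1.3; g.v.w. 4.4 t → VII.1.3.2. Scheduled 4%. Caledon agreement on VII.1: RVC < 55%. → 4%.
Line C: crane lorry → VII.1; hybrid → VII.1.4; g.v.w. 7 t → VII.1.4.2. Scheduled 31%. Quintara agreement on VII.2.1.3: VII.1.4.2 not covered. → 31%.
Line D: passenger car → VII.2; petrol-engined → VII.2.1; g.v.w. 7 t → VII.2.1.1. Scheduled 11%. quota on VII.2.1.1 exhausted → over-quota 20%. → 20%.
Line E: passenger car → VII.2; battery-electric → VII.2.2; g.v.w. 24 t → VII.2.2.2. Scheduled 22%. anti-dumping (Harrowgate, VII.2.2): +9%; total 22% + 9% = 31%. → 31%.
Sum: 4% + 4% + 31% + 20% + 31% = 90%.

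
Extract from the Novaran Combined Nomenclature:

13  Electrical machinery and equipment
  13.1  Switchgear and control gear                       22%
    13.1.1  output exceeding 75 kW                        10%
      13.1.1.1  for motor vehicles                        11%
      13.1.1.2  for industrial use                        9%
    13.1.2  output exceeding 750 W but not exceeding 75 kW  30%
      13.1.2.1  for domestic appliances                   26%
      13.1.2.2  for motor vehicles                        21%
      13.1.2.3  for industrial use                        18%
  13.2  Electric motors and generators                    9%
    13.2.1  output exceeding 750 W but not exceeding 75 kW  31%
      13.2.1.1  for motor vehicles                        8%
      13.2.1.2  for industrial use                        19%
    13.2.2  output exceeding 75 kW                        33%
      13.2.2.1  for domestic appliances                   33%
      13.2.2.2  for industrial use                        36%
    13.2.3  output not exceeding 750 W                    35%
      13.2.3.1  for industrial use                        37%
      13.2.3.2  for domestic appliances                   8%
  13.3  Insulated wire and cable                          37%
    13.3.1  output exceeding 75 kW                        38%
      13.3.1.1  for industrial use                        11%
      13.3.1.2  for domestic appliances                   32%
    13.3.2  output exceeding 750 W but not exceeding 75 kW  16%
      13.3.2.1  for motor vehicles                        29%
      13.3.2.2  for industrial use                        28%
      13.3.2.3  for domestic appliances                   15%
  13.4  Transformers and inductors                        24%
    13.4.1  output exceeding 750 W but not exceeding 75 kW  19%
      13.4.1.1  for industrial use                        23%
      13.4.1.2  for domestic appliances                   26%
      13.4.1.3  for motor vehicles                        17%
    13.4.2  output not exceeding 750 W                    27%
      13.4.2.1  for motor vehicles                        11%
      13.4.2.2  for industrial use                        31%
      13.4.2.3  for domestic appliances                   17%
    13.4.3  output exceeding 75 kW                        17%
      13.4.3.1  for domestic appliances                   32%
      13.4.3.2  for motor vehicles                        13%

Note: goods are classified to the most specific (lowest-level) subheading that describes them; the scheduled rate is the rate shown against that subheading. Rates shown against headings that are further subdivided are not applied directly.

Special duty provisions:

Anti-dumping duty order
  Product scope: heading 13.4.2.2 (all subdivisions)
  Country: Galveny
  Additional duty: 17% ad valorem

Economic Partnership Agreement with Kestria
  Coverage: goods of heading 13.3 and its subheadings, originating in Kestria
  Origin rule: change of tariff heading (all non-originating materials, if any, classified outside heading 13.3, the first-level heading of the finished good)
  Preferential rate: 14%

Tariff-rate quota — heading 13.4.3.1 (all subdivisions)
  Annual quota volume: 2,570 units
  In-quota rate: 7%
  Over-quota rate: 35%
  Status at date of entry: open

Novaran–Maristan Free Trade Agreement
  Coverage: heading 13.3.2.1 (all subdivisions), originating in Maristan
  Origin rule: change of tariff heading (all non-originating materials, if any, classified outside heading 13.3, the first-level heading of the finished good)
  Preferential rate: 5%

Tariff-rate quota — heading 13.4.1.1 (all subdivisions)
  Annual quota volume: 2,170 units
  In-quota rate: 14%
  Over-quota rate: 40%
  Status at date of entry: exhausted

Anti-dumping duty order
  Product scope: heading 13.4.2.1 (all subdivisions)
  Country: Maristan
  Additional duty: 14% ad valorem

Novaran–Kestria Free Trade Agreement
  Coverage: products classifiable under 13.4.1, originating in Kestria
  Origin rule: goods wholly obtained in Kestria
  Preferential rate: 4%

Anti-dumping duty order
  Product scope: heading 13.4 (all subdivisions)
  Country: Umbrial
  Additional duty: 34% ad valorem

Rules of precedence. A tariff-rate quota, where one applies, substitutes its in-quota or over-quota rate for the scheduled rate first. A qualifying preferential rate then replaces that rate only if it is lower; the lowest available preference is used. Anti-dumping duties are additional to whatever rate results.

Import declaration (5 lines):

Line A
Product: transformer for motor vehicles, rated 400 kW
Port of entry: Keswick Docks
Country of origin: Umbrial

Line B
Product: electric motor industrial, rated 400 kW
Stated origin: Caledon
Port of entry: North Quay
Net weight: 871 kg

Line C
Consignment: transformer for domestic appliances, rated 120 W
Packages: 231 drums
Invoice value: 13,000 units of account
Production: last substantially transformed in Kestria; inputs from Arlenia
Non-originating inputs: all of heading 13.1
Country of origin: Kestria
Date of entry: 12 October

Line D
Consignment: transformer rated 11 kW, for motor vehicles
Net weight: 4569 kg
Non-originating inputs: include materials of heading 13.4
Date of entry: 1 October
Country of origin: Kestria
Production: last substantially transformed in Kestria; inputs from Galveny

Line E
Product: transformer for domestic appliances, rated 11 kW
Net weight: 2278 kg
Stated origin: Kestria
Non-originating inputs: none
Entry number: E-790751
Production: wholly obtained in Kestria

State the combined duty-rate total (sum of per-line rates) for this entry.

121%

Line A: transformer → 13.4; rated 400 kW → 13.4.3; for motor vehicles → 13.4.3.2. Scheduled 13%. anti-dumping (Umbrial, 13.4): +34%; total 13% + 34% = 47%. → 47%.
Line B: electric motor → 13.2; rated 400 kW → 13.2.2; industrial → 13.2.2.2. Scheduled 36%. No special measure applies. → 36%.
Line C: transformer → 13.4; rated 120 W → 13.4.2; for domestic appliances → 13.4.2.3. Scheduled 17%. Kestria agreement on 13.3: 13.4.2.3 not covered; Kestria agreement on 13.4.1: 13.4.2.3 not covered. → 17%.
Line D: transformer → 13.4; rated 11 kW → 13.4.1; for motor vehicles → 13.4.1.3. Scheduled 17%. Kestria agreement on 13.3: 13.4.1.3 not covered; Kestria agreement on 13.4.1: not wholly obtained. → 17%.
Line E: transformer → 13.4; rated 11 kW → 13.4.1; for domestic appliances → 13.4.1.2. Scheduled 26%. Kestria agreement on 13.3: 13.4.1.2 not covered; Kestria agreement on 13.4.1: wholly obtained → 4% available; preferential 4%. → 4%.
Sum: 47% + 36% + 17% + 17% + 4% = 121%.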